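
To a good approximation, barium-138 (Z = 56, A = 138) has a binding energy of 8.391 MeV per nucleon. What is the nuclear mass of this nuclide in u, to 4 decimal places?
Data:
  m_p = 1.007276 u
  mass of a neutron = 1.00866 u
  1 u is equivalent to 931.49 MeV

Total binding energy = 138 × 8.391 = 1157.958 MeV
Mass defect = 1157.958 MeV / (931.49 MeV/u) = 1.243124 u
Constituent mass = 56(1.007276) + 82(1.00866) = 139.117576 u
Nuclear mass = 139.117576 − 1.243124 = 137.874452 u ≈ 137.8745 u (to 4 decimal places)

137.8745 u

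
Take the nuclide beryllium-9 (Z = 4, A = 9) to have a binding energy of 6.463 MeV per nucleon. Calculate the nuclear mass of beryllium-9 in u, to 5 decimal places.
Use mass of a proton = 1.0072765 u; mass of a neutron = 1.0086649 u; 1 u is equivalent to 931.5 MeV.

9.00999 u

Total binding energy = 9 × 6.463 = 58.167 MeV
Mass defect = 58.167 MeV / (931.5 MeV/u) = 0.0624444 u
Constituent mass = 4(1.0072765) + 5(1.0086649) = 9.0724305 u
Nuclear mass = 9.0724305 − 0.0624444 = 9.0099861 u ≈ 9.00999 u (to 5 decimal places)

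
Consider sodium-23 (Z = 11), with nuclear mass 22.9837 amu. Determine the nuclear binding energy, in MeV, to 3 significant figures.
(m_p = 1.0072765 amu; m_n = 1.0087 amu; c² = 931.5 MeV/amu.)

187 MeV

The nucleus contains 11 protons and 23 − 11 = 12 neutrons.
Σm = 11·m_p + 12·m_n = 11.0800415 + 12.1044 = 23.1844415 amu
Δm = 23.1844415 − 22.9837 = 0.2007415 amu
E_B = 0.2007415 × 931.5 = 186.991 MeV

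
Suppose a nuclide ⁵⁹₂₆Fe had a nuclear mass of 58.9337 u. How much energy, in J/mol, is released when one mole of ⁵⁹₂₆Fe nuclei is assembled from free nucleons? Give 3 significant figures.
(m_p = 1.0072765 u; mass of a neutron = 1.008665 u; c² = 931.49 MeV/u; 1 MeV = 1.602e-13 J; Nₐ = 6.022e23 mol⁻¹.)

4.87e+13 J/mol

The nucleus contains 26 protons and 59 − 26 = 33 neutrons.
Σm = 26·m_p + 33·m_n = 26.1891890 + 33.285945 = 59.4751340 u
Δm = 59.4751340 − 58.9337 = 0.5414340 u
Binding energy = Δm·c² = 0.5414340 × 931.49 MeV/u = 504.340 MeV
Per nucleus in joules: 504.340 MeV × 1.602e-13 J/MeV = 8.0795e-11 J
Per mole: 8.0795e-11 J × 6.022e23 mol⁻¹ = 4.8655e+13 J/mol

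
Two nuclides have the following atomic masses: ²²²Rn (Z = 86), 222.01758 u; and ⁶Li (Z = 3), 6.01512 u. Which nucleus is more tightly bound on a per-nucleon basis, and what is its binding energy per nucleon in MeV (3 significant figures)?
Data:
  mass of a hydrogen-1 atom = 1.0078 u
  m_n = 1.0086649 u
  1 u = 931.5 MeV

²²²Rn; 7.69 MeV/nucleon

²²²Rn: Σm = 86(1.0078) + 136(1.0086649) = 223.8492264 u; Δm = 1.8316464 u; E_B = 1706.18 MeV; E_B/A = 7.685 MeV
⁶Li: Σm = 3(1.0078) + 3(1.0086649) = 6.0493947 u; Δm = 0.0342747 u; E_B = 31.927 MeV; E_B/A = 5.321 MeV
²²²Rn has the higher binding energy per nucleon, so it is the more tightly bound nucleus.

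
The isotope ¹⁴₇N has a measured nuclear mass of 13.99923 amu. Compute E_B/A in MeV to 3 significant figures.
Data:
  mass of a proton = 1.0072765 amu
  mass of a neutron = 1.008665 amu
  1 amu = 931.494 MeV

7.48 MeV/nucleon

Total constituent mass: 7 × 1.0072765 + 7 × 1.008665 = 14.1115905 amu
The mass defect is 14.1115905 − 13.99923 = 0.1123605 amu.
E_B = 0.1123605 × 931.494 = 104.663 MeV
BE/A = 104.663 MeV / 14 = 7.476 MeV/nucleon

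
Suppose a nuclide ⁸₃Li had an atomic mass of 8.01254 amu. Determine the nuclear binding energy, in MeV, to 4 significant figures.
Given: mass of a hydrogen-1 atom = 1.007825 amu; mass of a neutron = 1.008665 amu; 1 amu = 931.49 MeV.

With 3 protons and 5 neutrons (A = 8):
Σm = 3·m(¹H) + 5·m_n = 3.023475 + 5.043325 = 8.066800 amu
The mass defect is 8.066800 − 8.01254 = 0.054260 amu.
Binding energy = Δm·c² = 0.054260 × 931.49 MeV/amu = 50.5426 MeV

50.54 MeV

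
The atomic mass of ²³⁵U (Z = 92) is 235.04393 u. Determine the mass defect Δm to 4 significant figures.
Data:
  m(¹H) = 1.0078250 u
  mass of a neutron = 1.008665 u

1.915 u

The nucleus contains 92 protons and 235 − 92 = 143 neutrons.
Σm = 92·m(¹H) + 143·m_n = 92.7199000 + 144.239095 = 236.9589950 u
The mass defect is 236.9589950 − 235.04393 = 1.9150650 u.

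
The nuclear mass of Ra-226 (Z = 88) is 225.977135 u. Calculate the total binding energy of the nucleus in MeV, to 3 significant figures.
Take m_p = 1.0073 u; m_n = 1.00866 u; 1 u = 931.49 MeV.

1730 MeV

Z = 88, so N = A − Z = 226 − 88 = 138.
Total constituent mass: 88 × 1.0073 + 138 × 1.00866 = 227.83748 u
The mass defect is 227.83748 − 225.977135 = 1.860345 u.
Binding energy = Δm·c² = 1.860345 × 931.49 MeV/u = 1732.89 MeV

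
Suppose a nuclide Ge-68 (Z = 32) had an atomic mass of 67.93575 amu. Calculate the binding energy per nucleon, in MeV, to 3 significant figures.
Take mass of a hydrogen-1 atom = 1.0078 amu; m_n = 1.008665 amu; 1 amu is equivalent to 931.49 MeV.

Z = 32, so N = A − Z = 68 − 32 = 36.
Total constituent mass: 32 × 1.0078 + 36 × 1.008665 = 68.561540 amu
The mass defect is 68.561540 − 67.93575 = 0.625790 amu.
Binding energy = Δm·c² = 0.625790 × 931.49 MeV/amu = 582.917 MeV
Dividing by A = 68 gives 8.572 MeV per nucleon.

8.57 MeV/nucleon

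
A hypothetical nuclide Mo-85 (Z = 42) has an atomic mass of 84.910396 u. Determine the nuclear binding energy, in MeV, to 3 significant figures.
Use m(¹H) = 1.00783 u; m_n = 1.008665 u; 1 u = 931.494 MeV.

The nucleus contains 42 protons and 85 − 42 = 43 neutrons.
Mass of separated nucleons = 42(1.00783) + 43(1.008665) = 42.32886 + 43.372595 = 85.701455 u
The mass defect is 85.701455 − 84.910396 = 0.791059 u.
Converting to energy: 0.791059 u × 931.494 MeV/u = 736.867 MeV

737 MeV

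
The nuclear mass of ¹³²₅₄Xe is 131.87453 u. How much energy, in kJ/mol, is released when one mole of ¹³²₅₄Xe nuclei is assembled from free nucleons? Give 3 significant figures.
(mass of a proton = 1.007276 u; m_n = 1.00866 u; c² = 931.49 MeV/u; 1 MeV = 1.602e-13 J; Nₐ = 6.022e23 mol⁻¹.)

Total constituent mass: 54 × 1.007276 + 78 × 1.00866 = 133.068384 u
The mass defect is 133.068384 − 131.87453 = 1.193854 u.
Binding energy = Δm·c² = 1.193854 × 931.49 MeV/u = 1112.06 MeV
Per nucleus in joules: 1112.06 MeV × 1.602e-13 J/MeV = 1.7815e-10 J
Per mole: 1.7815e-10 J × 6.022e23 mol⁻¹ = 1.0728e+14 J/mol

1.07e+11 kJ/mol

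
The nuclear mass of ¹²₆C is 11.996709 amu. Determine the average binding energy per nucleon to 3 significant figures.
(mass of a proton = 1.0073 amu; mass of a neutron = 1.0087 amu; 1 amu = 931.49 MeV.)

Z = 6, so N = A − Z = 12 − 6 = 6.
Mass of separated nucleons = 6(1.0073) + 6(1.0087) = 6.0438 + 6.0522 = 12.0960 amu
The mass defect is 12.0960 − 11.996709 = 0.099291 amu.
Binding energy = Δm·c² = 0.099291 × 931.49 MeV/amu = 92.4886 MeV
BE/A = 92.4886 MeV / 12 = 7.707 MeV/nucleon

7.71 MeV/nucleon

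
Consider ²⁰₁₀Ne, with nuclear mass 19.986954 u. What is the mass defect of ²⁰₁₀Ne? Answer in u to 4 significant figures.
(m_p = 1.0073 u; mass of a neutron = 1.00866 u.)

The nucleus contains 10 protons and 20 − 10 = 10 neutrons.
Total constituent mass: 10 × 1.0073 + 10 × 1.00866 = 20.15960 u
The mass defect is 20.15960 − 19.986954 = 0.172646 u.

0.1726 u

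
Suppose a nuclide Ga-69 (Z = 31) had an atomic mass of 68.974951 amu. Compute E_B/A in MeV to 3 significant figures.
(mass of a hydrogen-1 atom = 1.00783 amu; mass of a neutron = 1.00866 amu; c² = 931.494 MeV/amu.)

8.06 MeV/nucleon

Z = 31, so N = A − Z = 69 − 31 = 38.
Total constituent mass: 31 × 1.00783 + 38 × 1.00866 = 69.57181 amu
Δm = 69.57181 − 68.974951 = 0.596859 amu
E_B = 0.596859 × 931.494 = 555.971 MeV
BE/A = 555.971 MeV / 69 = 8.058 MeV/nucleon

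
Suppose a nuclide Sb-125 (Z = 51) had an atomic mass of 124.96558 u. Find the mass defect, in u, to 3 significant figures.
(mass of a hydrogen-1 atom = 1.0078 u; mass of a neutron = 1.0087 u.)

Total constituent mass: 51 × 1.0078 + 74 × 1.0087 = 126.0416 u
Δm = 126.0416 − 124.96558 = 1.07602 u

1.08 u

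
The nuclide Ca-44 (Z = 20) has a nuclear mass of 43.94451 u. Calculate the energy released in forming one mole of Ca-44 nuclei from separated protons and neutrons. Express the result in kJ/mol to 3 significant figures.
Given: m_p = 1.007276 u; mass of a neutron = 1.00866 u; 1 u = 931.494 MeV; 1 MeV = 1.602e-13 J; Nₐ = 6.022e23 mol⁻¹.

Mass of separated nucleons = 20(1.007276) + 24(1.00866) = 20.145520 + 24.20784 = 44.353360 u
Mass defect Δm = 44.353360 − 43.94451 = 0.408850 u
E_B = 0.408850 × 931.494 = 380.841 MeV
Per nucleus in joules: 380.841 MeV × 1.602e-13 J/MeV = 6.1011e-11 J
Per mole: 6.1011e-11 J × 6.022e23 mol⁻¹ = 3.6741e+13 J/mol

3.67e+10 kJ/mol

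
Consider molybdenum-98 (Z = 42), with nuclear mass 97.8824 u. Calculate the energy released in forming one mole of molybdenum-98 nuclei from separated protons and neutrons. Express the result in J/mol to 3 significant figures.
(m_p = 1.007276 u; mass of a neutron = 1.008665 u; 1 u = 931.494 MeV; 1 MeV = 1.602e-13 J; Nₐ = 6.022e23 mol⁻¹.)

Total constituent mass: 42 × 1.007276 + 56 × 1.008665 = 98.790832 u
Δm = 98.790832 − 97.8824 = 0.908432 u
Converting to energy: 0.908432 u × 931.494 MeV/u = 846.199 MeV
Per nucleus in joules: 846.199 MeV × 1.602e-13 J/MeV = 1.3556e-10 J
Per mole: 1.3556e-10 J × 6.022e23 mol⁻¹ = 8.1634e+13 J/mol

8.16e+13 J/mol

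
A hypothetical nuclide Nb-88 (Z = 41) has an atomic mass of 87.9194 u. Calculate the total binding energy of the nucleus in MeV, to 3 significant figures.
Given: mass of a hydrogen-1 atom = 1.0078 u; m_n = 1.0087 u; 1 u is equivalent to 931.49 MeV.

754 MeV

Mass of separated nucleons = 41(1.0078) + 47(1.0087) = 41.3198 + 47.4089 = 88.7287 u
Δm = 88.7287 − 87.9194 = 0.8093 u
E_B = 0.8093 × 931.49 = 753.855 MeV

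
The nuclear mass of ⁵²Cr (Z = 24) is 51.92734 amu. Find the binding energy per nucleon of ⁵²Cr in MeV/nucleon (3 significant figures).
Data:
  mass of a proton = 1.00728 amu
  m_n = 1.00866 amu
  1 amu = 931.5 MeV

8.78 MeV/nucleon

The nucleus contains 24 protons and 52 − 24 = 28 neutrons.
Mass of separated nucleons = 24(1.00728) + 28(1.00866) = 24.17472 + 28.24248 = 52.41720 amu
The mass defect is 52.41720 − 51.92734 = 0.48986 amu.
Binding energy = Δm·c² = 0.48986 × 931.5 MeV/amu = 456.305 MeV
Per nucleon: 456.305 / 52 = 8.775 MeV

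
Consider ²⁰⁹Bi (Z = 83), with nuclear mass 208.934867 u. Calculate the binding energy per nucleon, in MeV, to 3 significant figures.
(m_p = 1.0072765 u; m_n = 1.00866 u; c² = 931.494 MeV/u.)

Σm = 83·m_p + 126·m_n = 83.6039495 + 127.09116 = 210.6951095 u
Mass defect Δm = 210.6951095 − 208.934867 = 1.7602425 u
Binding energy = Δm·c² = 1.7602425 × 931.494 MeV/u = 1639.66 MeV
BE/A = 1639.66 MeV / 209 = 7.845 MeV/nucleon

7.85 MeV/nucleon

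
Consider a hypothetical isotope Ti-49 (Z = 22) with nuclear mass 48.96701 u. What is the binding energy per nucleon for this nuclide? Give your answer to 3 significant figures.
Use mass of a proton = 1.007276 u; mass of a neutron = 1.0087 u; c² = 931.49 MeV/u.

8.14 MeV/nucleon

Mass of separated nucleons = 22(1.007276) + 27(1.0087) = 22.160072 + 27.2349 = 49.394972 u
The mass defect is 49.394972 − 48.96701 = 0.427962 u.
Binding energy = Δm·c² = 0.427962 × 931.49 MeV/u = 398.642 MeV
BE/A = 398.642 MeV / 49 = 8.136 MeV/nucleon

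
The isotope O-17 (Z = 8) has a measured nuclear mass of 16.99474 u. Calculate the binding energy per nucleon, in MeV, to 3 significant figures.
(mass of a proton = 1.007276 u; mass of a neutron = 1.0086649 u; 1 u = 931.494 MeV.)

7.75 MeV/nucleon

Mass of separated nucleons = 8(1.007276) + 9(1.0086649) = 8.058208 + 9.0779841 = 17.1361921 u
Δm = 17.1361921 − 16.99474 = 0.1414521 u
E_B = 0.1414521 × 931.494 = 131.762 MeV
Per nucleon: 131.762 / 17 = 7.751 MeV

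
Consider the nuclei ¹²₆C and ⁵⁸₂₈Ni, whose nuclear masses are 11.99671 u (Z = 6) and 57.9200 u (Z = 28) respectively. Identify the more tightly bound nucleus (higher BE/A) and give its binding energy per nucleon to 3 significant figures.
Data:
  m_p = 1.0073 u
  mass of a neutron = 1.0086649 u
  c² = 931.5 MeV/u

⁵⁸₂₈Ni; 8.74 MeV/nucleon

¹²₆C: Σm = 6(1.0073) + 6(1.0086649) = 12.0957894 u; Δm = 0.0990794 u; E_B = 92.292 MeV; E_B/A = 7.691 MeV
⁵⁸₂₈Ni: Σm = 28(1.0073) + 30(1.0086649) = 58.4643470 u; Δm = 0.5443470 u; E_B = 507.06 MeV; E_B/A = 8.742 MeV
⁵⁸₂₈Ni has the higher binding energy per nucleon, so it is the more tightly bound nucleus.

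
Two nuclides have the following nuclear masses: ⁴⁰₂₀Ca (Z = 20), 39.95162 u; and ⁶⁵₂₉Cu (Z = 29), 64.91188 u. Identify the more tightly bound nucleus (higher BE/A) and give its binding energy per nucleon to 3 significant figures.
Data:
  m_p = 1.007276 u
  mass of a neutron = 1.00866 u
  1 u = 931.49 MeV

⁴⁰₂₀Ca: Σm = 20(1.007276) + 20(1.00866) = 40.318720 u; Δm = 0.367100 u; E_B = 341.95 MeV; E_B/A = 8.549 MeV
⁶⁵₂₉Cu: Σm = 29(1.007276) + 36(1.00866) = 65.522764 u; Δm = 0.610884 u; E_B = 569.03 MeV; E_B/A = 8.754 MeV
⁶⁵₂₉Cu has the higher binding energy per nucleon, so it is the more tightly bound nucleus.

⁶⁵₂₉Cu; 8.75 MeV/nucleon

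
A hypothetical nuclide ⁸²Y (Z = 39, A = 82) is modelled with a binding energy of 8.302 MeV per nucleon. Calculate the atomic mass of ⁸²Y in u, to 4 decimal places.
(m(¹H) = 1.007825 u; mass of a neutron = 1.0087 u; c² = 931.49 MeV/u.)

Total binding energy = 82 × 8.302 = 680.764 MeV
Mass defect = 680.764 MeV / (931.49 MeV/u) = 0.730833 u
Constituent mass = 39(1.007825) + 43(1.0087) = 82.679275 u
Atomic mass = 82.679275 − 0.730833 = 81.948442 u ≈ 81.9484 u (to 4 decimal places)

81.9484 u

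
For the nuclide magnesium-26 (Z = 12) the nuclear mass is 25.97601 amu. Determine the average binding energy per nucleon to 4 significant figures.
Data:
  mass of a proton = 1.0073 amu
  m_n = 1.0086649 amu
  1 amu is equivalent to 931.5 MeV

The nucleus contains 12 protons and 26 − 12 = 14 neutrons.
Σm = 12·m_p + 14·m_n = 12.0876 + 14.1213086 = 26.2089086 amu
The mass defect is 26.2089086 − 25.97601 = 0.2328986 amu.
Converting to energy: 0.2328986 amu × 931.5 MeV/amu = 216.945 MeV
BE/A = 216.945 MeV / 26 = 8.344 MeV/nucleon

8.344 MeV/nucleon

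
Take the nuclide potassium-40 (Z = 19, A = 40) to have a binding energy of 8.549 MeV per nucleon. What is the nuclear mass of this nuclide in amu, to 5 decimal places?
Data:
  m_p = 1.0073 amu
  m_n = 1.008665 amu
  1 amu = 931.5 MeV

Total binding energy = 40 × 8.549 = 341.960 MeV
Mass defect = 341.960 MeV / (931.5 MeV/amu) = 0.3671068 amu
Constituent mass = 19(1.0073) + 21(1.008665) = 40.320665 amu
Nuclear mass = 40.320665 − 0.3671068 = 39.9535582 amu ≈ 39.95356 amu (to 5 decimal places)

39.95356 amu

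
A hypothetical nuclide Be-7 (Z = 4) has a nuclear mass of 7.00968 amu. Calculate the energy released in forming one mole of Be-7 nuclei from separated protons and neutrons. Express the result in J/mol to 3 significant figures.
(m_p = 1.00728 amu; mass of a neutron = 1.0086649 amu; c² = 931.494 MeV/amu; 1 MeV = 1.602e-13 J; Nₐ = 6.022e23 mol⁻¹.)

Total constituent mass: 4 × 1.00728 + 3 × 1.0086649 = 7.0551147 amu
The mass defect is 7.0551147 − 7.00968 = 0.0454347 amu.
Binding energy = Δm·c² = 0.0454347 × 931.494 MeV/amu = 42.3222 MeV
Per nucleus in joules: 42.3222 MeV × 1.602e-13 J/MeV = 6.7800e-12 J
Per mole: 6.7800e-12 J × 6.022e23 mol⁻¹ = 4.0829e+12 J/mol

4.08e+12 J/mol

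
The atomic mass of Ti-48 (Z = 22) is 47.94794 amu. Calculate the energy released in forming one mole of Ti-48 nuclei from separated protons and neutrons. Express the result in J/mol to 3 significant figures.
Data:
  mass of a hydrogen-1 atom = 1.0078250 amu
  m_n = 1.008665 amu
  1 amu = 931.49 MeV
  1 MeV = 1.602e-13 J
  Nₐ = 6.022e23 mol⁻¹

4.04e+13 J/mol

Z = 22, so N = A − Z = 48 − 22 = 26.
Σm = 22·m(¹H) + 26·m_n = 22.1721500 + 26.225290 = 48.3974400 amu
Δm = 48.3974400 − 47.94794 = 0.4495000 amu
Binding energy = Δm·c² = 0.4495000 × 931.49 MeV/amu = 418.705 MeV
Per nucleus in joules: 418.705 MeV × 1.602e-13 J/MeV = 6.7077e-11 J
Per mole: 6.7077e-11 J × 6.022e23 mol⁻¹ = 4.0394e+13 J/mol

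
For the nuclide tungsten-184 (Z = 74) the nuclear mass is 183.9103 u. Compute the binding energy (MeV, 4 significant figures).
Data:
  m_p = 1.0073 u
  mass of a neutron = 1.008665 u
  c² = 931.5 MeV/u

With 74 protons and 110 neutrons (A = 184):
Mass of separated nucleons = 74(1.0073) + 110(1.008665) = 74.5402 + 110.953150 = 185.493350 u
Mass defect Δm = 185.493350 − 183.9103 = 1.583050 u
Binding energy = Δm·c² = 1.583050 × 931.5 MeV/u = 1474.61 MeV

1475 MeV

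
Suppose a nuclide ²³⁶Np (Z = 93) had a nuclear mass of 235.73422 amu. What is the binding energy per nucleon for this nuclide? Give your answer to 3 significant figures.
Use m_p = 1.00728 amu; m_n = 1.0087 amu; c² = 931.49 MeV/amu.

Z = 93, so N = A − Z = 236 − 93 = 143.
Mass of separated nucleons = 93(1.00728) + 143(1.0087) = 93.67704 + 144.2441 = 237.92114 amu
The mass defect is 237.92114 − 235.73422 = 2.18692 amu.
E_B = 2.18692 × 931.49 = 2037.09 MeV
BE/A = 2037.09 MeV / 236 = 8.632 MeV/nucleon

8.63 MeV/nucleon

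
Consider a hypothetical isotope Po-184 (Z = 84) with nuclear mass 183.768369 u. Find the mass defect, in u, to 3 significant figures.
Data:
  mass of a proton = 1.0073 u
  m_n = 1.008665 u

The nucleus contains 84 protons and 184 − 84 = 100 neutrons.
Σm = 84·m_p + 100·m_n = 84.6132 + 100.866500 = 185.479700 u
The mass defect is 185.479700 − 183.768369 = 1.711331 u.

1.71 u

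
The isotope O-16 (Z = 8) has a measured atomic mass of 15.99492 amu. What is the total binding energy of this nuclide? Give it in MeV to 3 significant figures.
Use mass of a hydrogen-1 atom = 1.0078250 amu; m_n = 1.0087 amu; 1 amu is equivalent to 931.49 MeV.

The nucleus contains 8 protons and 16 − 8 = 8 neutrons.
Mass of separated nucleons = 8(1.0078250) + 8(1.0087) = 8.0626000 + 8.0696 = 16.1322000 amu
The mass defect is 16.1322000 − 15.99492 = 0.1372800 amu.
Binding energy = Δm·c² = 0.1372800 × 931.49 MeV/amu = 127.875 MeV

128 MeV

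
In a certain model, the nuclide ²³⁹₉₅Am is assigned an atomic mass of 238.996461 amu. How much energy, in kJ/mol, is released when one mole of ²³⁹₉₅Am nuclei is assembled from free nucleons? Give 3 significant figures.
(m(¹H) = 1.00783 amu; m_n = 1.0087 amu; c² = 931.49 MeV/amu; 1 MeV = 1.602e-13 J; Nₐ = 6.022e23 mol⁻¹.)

With 95 protons and 144 neutrons (A = 239):
Σm = 95·m(¹H) + 144·m_n = 95.74385 + 145.2528 = 240.99665 amu
Mass defect Δm = 240.99665 − 238.996461 = 2.000189 amu
Binding energy = Δm·c² = 2.000189 × 931.49 MeV/amu = 1863.16 MeV
Per nucleus in joules: 1863.16 MeV × 1.602e-13 J/MeV = 2.9848e-10 J
Per mole: 2.9848e-10 J × 6.022e23 mol⁻¹ = 1.7974e+14 J/mol

1.80e+11 kJ/mol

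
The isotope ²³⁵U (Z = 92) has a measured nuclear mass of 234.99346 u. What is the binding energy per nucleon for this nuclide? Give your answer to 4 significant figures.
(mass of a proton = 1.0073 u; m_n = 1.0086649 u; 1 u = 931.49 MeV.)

Mass of separated nucleons = 92(1.0073) + 143(1.0086649) = 92.6716 + 144.2390807 = 236.9106807 u
Mass defect Δm = 236.9106807 − 234.99346 = 1.9172207 u
Binding energy = Δm·c² = 1.9172207 × 931.49 MeV/u = 1785.87 MeV
BE/A = 1785.87 MeV / 235 = 7.599 MeV/nucleon

7.599 MeV/nucleon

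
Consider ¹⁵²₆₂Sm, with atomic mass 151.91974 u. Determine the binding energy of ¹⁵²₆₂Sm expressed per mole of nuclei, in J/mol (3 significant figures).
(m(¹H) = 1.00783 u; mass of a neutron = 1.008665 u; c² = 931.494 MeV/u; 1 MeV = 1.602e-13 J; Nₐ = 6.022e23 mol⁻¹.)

1.21e+14 J/mol

The nucleus contains 62 protons and 152 − 62 = 90 neutrons.
Total constituent mass: 62 × 1.00783 + 90 × 1.008665 = 153.265310 u
Mass defect Δm = 153.265310 − 151.91974 = 1.345570 u
E_B = 1.345570 × 931.494 = 1253.39 MeV
Per nucleus in joules: 1253.39 MeV × 1.602e-13 J/MeV = 2.0079e-10 J
Per mole: 2.0079e-10 J × 6.022e23 mol⁻¹ = 1.2092e+14 J/mol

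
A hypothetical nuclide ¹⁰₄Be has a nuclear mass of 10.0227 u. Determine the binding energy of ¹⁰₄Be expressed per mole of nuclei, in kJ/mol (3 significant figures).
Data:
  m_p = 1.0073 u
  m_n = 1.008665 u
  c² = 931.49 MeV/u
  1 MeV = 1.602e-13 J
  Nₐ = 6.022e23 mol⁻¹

Mass of separated nucleons = 4(1.0073) + 6(1.008665) = 4.0292 + 6.051990 = 10.081190 u
Δm = 10.081190 − 10.0227 = 0.058490 u
Converting to energy: 0.058490 u × 931.49 MeV/u = 54.4829 MeV
Per nucleus in joules: 54.4829 MeV × 1.602e-13 J/MeV = 8.7282e-12 J
Per mole: 8.7282e-12 J × 6.022e23 mol⁻¹ = 5.2561e+12 J/mol

5.26e+09 kJ/mol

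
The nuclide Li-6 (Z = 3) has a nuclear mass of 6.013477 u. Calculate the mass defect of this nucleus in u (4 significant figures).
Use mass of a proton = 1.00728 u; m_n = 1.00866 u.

0.03434 u

The nucleus contains 3 protons and 6 − 3 = 3 neutrons.
Σm = 3·m_p + 3·m_n = 3.02184 + 3.02598 = 6.04782 u
Δm = 6.04782 − 6.013477 = 0.034343 u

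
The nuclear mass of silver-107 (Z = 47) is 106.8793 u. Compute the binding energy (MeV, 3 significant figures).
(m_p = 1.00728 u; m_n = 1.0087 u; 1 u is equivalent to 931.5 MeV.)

The nucleus contains 47 protons and 107 − 47 = 60 neutrons.
Mass of separated nucleons = 47(1.00728) + 60(1.0087) = 47.34216 + 60.5220 = 107.86416 u
Mass defect Δm = 107.86416 − 106.8793 = 0.98486 u
E_B = 0.98486 × 931.5 = 917.397 MeV

917 MeV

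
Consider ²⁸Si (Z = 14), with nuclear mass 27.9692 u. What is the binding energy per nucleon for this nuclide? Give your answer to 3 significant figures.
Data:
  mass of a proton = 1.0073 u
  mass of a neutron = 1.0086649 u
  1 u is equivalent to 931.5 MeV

Total constituent mass: 14 × 1.0073 + 14 × 1.0086649 = 28.2235086 u
Mass defect Δm = 28.2235086 − 27.9692 = 0.2543086 u
Binding energy = Δm·c² = 0.2543086 × 931.5 MeV/u = 236.888 MeV
Per nucleon: 236.888 / 28 = 8.460 MeV

8.46 MeV/nucleon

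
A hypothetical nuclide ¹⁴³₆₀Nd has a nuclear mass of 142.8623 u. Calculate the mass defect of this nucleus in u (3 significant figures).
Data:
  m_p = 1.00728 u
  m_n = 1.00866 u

1.29 u

Z = 60, so N = A − Z = 143 − 60 = 83.
Total constituent mass: 60 × 1.00728 + 83 × 1.00866 = 144.15558 u
The mass defect is 144.15558 − 142.8623 = 1.29328 u.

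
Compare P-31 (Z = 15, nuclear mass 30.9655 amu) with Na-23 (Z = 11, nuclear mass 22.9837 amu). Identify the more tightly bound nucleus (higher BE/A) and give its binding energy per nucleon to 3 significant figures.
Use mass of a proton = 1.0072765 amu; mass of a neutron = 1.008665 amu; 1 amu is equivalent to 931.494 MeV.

P-31; 8.48 MeV/nucleon

P-31: Σm = 15(1.0072765) + 16(1.008665) = 31.2477875 amu; Δm = 0.2822875 amu; E_B = 262.95 MeV; E_B/A = 8.482 MeV
Na-23: Σm = 11(1.0072765) + 12(1.008665) = 23.1840215 amu; Δm = 0.2003215 amu; E_B = 186.60 MeV; E_B/A = 8.113 MeV
P-31 has the higher binding energy per nucleon, so it is the more tightly bound nucleus.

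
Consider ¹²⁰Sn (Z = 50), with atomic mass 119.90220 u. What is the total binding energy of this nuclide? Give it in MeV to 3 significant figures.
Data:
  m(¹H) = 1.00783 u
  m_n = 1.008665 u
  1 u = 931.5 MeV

1020 MeV

Total constituent mass: 50 × 1.00783 + 70 × 1.008665 = 120.998050 u
Δm = 120.998050 − 119.90220 = 1.095850 u
Binding energy = Δm·c² = 1.095850 × 931.5 MeV/u = 1020.78 MeV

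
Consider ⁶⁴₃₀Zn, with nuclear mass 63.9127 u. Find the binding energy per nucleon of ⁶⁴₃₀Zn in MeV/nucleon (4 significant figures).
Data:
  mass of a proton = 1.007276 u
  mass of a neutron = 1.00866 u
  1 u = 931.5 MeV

8.733 MeV/nucleon

Total constituent mass: 30 × 1.007276 + 34 × 1.00866 = 64.512720 u
The mass defect is 64.512720 − 63.9127 = 0.600020 u.
Converting to energy: 0.600020 u × 931.5 MeV/u = 558.919 MeV
Per nucleon: 558.919 / 64 = 8.733 MeV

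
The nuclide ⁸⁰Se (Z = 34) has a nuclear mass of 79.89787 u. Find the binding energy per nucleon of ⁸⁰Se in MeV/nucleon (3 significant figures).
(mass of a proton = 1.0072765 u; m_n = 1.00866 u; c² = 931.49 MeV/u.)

8.71 MeV/nucleon

With 34 protons and 46 neutrons (A = 80):
Total constituent mass: 34 × 1.0072765 + 46 × 1.00866 = 80.6457610 u
The mass defect is 80.6457610 − 79.89787 = 0.7478910 u.
Binding energy = Δm·c² = 0.7478910 × 931.49 MeV/u = 696.653 MeV
Per nucleon: 696.653 / 80 = 8.708 MeV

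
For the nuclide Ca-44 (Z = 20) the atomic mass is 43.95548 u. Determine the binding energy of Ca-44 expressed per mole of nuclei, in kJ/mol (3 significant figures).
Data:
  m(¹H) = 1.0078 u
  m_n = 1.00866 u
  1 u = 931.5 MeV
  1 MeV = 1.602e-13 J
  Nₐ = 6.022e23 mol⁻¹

3.67e+10 kJ/mol

Σm = 20·m(¹H) + 24·m_n = 20.1560 + 24.20784 = 44.36384 u
Δm = 44.36384 − 43.95548 = 0.40836 u
Binding energy = Δm·c² = 0.40836 × 931.5 MeV/u = 380.387 MeV
Per nucleus in joules: 380.387 MeV × 1.602e-13 J/MeV = 6.0938e-11 J
Per mole: 6.0938e-11 J × 6.022e23 mol⁻¹ = 3.6697e+13 J/mol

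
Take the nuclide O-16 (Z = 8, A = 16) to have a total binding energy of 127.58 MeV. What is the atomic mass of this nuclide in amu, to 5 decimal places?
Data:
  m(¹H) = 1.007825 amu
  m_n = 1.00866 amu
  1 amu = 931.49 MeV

15.99492 amu

Mass defect = 127.58 MeV / (931.49 MeV/amu) = 0.1369634 amu
Constituent mass = 8(1.007825) + 8(1.00866) = 16.131880 amu
Atomic mass = 16.131880 − 0.1369634 = 15.9949166 amu ≈ 15.99492 amu (to 5 decimal places)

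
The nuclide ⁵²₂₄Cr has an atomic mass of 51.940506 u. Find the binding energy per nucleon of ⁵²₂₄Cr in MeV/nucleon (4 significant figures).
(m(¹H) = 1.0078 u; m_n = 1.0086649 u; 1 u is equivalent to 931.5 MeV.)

8.765 MeV/nucleon

Total constituent mass: 24 × 1.0078 + 28 × 1.0086649 = 52.4298172 u
Mass defect Δm = 52.4298172 − 51.940506 = 0.4893112 u
Converting to energy: 0.4893112 u × 931.5 MeV/u = 455.793 MeV
BE/A = 455.793 MeV / 52 = 8.765 MeV/nucleon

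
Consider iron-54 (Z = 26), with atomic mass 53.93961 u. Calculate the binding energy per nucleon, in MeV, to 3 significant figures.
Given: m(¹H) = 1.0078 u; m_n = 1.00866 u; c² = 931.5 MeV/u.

The nucleus contains 26 protons and 54 − 26 = 28 neutrons.
Total constituent mass: 26 × 1.0078 + 28 × 1.00866 = 54.44528 u
Mass defect Δm = 54.44528 − 53.93961 = 0.50567 u
Binding energy = Δm·c² = 0.50567 × 931.5 MeV/u = 471.032 MeV
Dividing by A = 54 gives 8.723 MeV per nucleon.

8.72 MeV/nucleon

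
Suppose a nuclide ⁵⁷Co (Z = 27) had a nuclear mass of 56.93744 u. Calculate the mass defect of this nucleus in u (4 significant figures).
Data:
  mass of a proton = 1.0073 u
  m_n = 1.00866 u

Mass of separated nucleons = 27(1.0073) + 30(1.00866) = 27.1971 + 30.25980 = 57.45690 u
The mass defect is 57.45690 − 56.93744 = 0.51946 u.

0.5195 u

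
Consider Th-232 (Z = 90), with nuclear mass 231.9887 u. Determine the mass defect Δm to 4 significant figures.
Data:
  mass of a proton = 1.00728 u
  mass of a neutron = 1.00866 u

1.896 u

Total constituent mass: 90 × 1.00728 + 142 × 1.00866 = 233.88492 u
Mass defect Δm = 233.88492 − 231.9887 = 1.89622 u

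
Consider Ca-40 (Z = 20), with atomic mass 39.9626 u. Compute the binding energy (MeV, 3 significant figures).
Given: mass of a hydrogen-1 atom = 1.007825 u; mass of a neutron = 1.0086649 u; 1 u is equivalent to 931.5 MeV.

Mass of separated nucleons = 20(1.007825) + 20(1.0086649) = 20.156500 + 20.1732980 = 40.3297980 u
Mass defect Δm = 40.3297980 − 39.9626 = 0.3671980 u
E_B = 0.3671980 × 931.5 = 342.045 MeV

342 MeV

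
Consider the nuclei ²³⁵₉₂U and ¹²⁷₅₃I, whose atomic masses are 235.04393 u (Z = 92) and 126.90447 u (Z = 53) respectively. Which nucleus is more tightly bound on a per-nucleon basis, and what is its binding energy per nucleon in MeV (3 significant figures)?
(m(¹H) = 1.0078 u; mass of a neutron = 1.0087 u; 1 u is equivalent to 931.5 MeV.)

¹²⁷₅₃I; 8.45 MeV/nucleon

²³⁵₉₂U: Σm = 92(1.0078) + 143(1.0087) = 236.9617 u; Δm = 1.91777 u; E_B = 1786.4 MeV; E_B/A = 7.602 MeV
¹²⁷₅₃I: Σm = 53(1.0078) + 74(1.0087) = 128.0572 u; Δm = 1.15273 u; E_B = 1073.77 MeV; E_B/A = 8.4549 MeV
¹²⁷₅₃I has the higher binding energy per nucleon, so it is the more tightly bound nucleus.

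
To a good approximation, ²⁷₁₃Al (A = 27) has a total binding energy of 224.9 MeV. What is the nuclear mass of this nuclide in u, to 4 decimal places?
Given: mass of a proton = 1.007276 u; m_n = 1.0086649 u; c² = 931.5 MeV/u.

26.9745 u

Mass defect = 224.9 MeV / (931.5 MeV/u) = 0.241439 u
Constituent mass = 13(1.007276) + 14(1.0086649) = 27.2158966 u
Nuclear mass = 27.2158966 − 0.241439 = 26.9744576 u ≈ 26.9745 u (to 4 decimal places)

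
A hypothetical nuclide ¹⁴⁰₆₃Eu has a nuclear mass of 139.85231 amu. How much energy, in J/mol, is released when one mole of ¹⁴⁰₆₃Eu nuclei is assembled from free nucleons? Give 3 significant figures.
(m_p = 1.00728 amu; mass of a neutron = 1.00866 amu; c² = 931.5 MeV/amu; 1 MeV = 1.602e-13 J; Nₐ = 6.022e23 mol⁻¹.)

1.14e+14 J/mol

Total constituent mass: 63 × 1.00728 + 77 × 1.00866 = 141.12546 amu
Mass defect Δm = 141.12546 − 139.85231 = 1.27315 amu
Converting to energy: 1.27315 amu × 931.5 MeV/amu = 1185.94 MeV
Per nucleus in joules: 1185.94 MeV × 1.602e-13 J/MeV = 1.8999e-10 J
Per mole: 1.8999e-10 J × 6.022e23 mol⁻¹ = 1.1441e+14 J/mol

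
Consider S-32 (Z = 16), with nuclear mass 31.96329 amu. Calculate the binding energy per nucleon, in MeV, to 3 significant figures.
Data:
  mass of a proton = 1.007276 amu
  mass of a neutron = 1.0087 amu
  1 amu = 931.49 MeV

8.51 MeV/nucleon

The nucleus contains 16 protons and 32 − 16 = 16 neutrons.
Total constituent mass: 16 × 1.007276 + 16 × 1.0087 = 32.255616 amu
The mass defect is 32.255616 − 31.96329 = 0.292326 amu.
Binding energy = Δm·c² = 0.292326 × 931.49 MeV/amu = 272.299 MeV
BE/A = 272.299 MeV / 32 = 8.509 MeV/nucleon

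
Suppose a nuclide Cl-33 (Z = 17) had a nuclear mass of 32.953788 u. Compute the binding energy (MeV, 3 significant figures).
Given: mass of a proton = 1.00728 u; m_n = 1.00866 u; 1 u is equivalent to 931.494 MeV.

Z = 17, so N = A − Z = 33 − 17 = 16.
Σm = 17·m_p + 16·m_n = 17.12376 + 16.13856 = 33.26232 u
Δm = 33.26232 − 32.953788 = 0.308532 u
Converting to energy: 0.308532 u × 931.494 MeV/u = 287.396 MeV

287 MeV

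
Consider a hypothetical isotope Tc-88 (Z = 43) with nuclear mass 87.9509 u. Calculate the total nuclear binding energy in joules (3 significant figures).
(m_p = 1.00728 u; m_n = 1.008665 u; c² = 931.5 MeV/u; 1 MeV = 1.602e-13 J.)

Mass of separated nucleons = 43(1.00728) + 45(1.008665) = 43.31304 + 45.389925 = 88.702965 u
Δm = 88.702965 − 87.9509 = 0.752065 u
E_B = 0.752065 × 931.5 = 700.549 MeV
In joules: 700.549 MeV × 1.602e-13 J/MeV = 1.1223e-10 J

1.12e-10 J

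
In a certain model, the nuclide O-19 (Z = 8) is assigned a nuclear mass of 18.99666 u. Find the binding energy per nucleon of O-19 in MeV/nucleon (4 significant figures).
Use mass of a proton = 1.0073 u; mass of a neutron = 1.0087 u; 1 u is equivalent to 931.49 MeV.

Z = 8, so N = A − Z = 19 − 8 = 11.
Σm = 8·m_p + 11·m_n = 8.0584 + 11.0957 = 19.1541 u
Mass defect Δm = 19.1541 − 18.99666 = 0.15744 u
E_B = 0.15744 × 931.49 = 146.654 MeV
Per nucleon: 146.654 / 19 = 7.719 MeV

7.719 MeV/nucleon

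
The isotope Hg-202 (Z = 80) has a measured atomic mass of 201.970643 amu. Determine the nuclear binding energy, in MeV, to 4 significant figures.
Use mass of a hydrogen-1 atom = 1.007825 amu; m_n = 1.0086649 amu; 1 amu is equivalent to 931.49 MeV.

Σm = 80·m(¹H) + 122·m_n = 80.626000 + 123.0571178 = 203.6831178 amu
Δm = 203.6831178 − 201.970643 = 1.7124748 amu
Binding energy = Δm·c² = 1.7124748 × 931.49 MeV/amu = 1595.15 MeV

1595 MeV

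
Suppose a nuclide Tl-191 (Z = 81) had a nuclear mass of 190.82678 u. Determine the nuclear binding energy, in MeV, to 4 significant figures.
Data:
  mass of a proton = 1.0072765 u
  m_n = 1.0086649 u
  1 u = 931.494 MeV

1598 MeV

Mass of separated nucleons = 81(1.0072765) + 110(1.0086649) = 81.5893965 + 110.9531390 = 192.5425355 u
Δm = 192.5425355 − 190.82678 = 1.7157555 u
E_B = 1.7157555 × 931.494 = 1598.22 MeV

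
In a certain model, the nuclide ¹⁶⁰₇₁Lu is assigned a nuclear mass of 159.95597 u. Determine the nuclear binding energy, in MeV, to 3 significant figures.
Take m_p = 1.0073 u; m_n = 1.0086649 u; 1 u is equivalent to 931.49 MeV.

1240 MeV

The nucleus contains 71 protons and 160 − 71 = 89 neutrons.
Σm = 71·m_p + 89·m_n = 71.5183 + 89.7711761 = 161.2894761 u
Δm = 161.2894761 − 159.95597 = 1.3335061 u
E_B = 1.3335061 × 931.49 = 1242.15 MeV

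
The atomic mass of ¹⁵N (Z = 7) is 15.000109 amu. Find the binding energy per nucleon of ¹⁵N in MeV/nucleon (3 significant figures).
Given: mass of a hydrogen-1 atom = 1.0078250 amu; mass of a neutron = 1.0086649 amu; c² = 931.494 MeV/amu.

The nucleus contains 7 protons and 15 − 7 = 8 neutrons.
Total constituent mass: 7 × 1.0078250 + 8 × 1.0086649 = 15.1240942 amu
Δm = 15.1240942 − 15.000109 = 0.1239852 amu
Binding energy = Δm·c² = 0.1239852 × 931.494 MeV/amu = 115.491 MeV
BE/A = 115.491 MeV / 15 = 7.699 MeV/nucleon

7.70 MeV/nucleon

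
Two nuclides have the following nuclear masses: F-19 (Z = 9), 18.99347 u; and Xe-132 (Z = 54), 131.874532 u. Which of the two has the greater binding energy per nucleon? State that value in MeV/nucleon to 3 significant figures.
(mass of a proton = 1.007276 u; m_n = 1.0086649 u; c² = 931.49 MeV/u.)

Xe-132; 8.43 MeV/nucleon

F-19: Σm = 9(1.007276) + 10(1.0086649) = 19.1521330 u; Δm = 0.1586630 u; E_B = 147.793 MeV; E_B/A = 7.779 MeV
Xe-132: Σm = 54(1.007276) + 78(1.0086649) = 133.0687662 u; Δm = 1.1942342 u; E_B = 1112.4 MeV; E_B/A = 8.427 MeV
Xe-132 has the higher binding energy per nucleon, so it is the more tightly bound nucleus.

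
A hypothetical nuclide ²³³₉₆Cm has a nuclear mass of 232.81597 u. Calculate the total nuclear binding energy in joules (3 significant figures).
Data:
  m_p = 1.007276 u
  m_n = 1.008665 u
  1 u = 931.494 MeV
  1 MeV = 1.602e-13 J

Z = 96, so N = A − Z = 233 − 96 = 137.
Σm = 96·m_p + 137·m_n = 96.698496 + 138.187105 = 234.885601 u
The mass defect is 234.885601 − 232.81597 = 2.069631 u.
Converting to energy: 2.069631 u × 931.494 MeV/u = 1927.85 MeV
In joules: 1927.85 MeV × 1.602e-13 J/MeV = 3.0884e-10 J

3.09e-10 J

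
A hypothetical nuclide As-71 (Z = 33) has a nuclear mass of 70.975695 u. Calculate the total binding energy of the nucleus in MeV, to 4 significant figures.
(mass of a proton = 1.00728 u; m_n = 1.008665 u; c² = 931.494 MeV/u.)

Z = 33, so N = A − Z = 71 − 33 = 38.
Total constituent mass: 33 × 1.00728 + 38 × 1.008665 = 71.569510 u
Δm = 71.569510 − 70.975695 = 0.593815 u
Converting to energy: 0.593815 u × 931.494 MeV/u = 553.135 MeV

553.1 MeV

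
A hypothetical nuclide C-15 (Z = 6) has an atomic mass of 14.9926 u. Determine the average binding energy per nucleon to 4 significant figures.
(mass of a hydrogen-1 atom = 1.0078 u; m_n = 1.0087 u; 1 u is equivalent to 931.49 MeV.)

Z = 6, so N = A − Z = 15 − 6 = 9.
Mass of separated nucleons = 6(1.0078) + 9(1.0087) = 6.0468 + 9.0783 = 15.1251 u
Mass defect Δm = 15.1251 − 14.9926 = 0.1325 u
E_B = 0.1325 × 931.49 = 123.422 MeV
Dividing by A = 15 gives 8.228 MeV per nucleon.

8.228 MeV/nucleon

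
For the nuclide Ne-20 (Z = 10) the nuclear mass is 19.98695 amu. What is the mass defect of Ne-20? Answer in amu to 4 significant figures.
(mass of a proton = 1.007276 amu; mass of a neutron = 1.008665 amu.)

Σm = 10·m_p + 10·m_n = 10.072760 + 10.086650 = 20.159410 amu
Δm = 20.159410 − 19.98695 = 0.172460 amu

0.1725 amu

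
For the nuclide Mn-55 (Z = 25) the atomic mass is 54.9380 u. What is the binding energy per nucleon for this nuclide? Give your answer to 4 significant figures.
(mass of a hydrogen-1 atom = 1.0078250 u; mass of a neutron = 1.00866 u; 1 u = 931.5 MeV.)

8.763 MeV/nucleon

With 25 protons and 30 neutrons (A = 55):
Σm = 25·m(¹H) + 30·m_n = 25.1956250 + 30.25980 = 55.4554250 u
Δm = 55.4554250 − 54.9380 = 0.5174250 u
Converting to energy: 0.5174250 u × 931.5 MeV/u = 481.981 MeV
BE/A = 481.981 MeV / 55 = 8.763 MeV/nucleon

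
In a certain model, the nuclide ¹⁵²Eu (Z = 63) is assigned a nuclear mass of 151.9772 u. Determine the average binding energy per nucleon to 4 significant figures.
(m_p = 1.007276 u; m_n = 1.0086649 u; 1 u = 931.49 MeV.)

7.675 MeV/nucleon

Σm = 63·m_p + 89·m_n = 63.458388 + 89.7711761 = 153.2295641 u
The mass defect is 153.2295641 − 151.9772 = 1.2523641 u.
Binding energy = Δm·c² = 1.2523641 × 931.49 MeV/u = 1166.56 MeV
Per nucleon: 1166.56 / 152 = 7.675 MeV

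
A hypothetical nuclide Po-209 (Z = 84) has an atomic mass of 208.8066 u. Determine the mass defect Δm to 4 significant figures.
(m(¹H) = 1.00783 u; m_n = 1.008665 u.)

Z = 84, so N = A − Z = 209 − 84 = 125.
Σm = 84·m(¹H) + 125·m_n = 84.65772 + 126.083125 = 210.740845 u
The mass defect is 210.740845 − 208.8066 = 1.934245 u.

1.934 u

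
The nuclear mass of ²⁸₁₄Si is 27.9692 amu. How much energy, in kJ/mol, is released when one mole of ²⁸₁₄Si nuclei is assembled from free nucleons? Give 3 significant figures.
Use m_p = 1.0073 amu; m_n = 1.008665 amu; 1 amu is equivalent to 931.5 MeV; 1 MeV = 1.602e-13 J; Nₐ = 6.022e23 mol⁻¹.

2.29e+10 kJ/mol

Z = 14, so N = A − Z = 28 − 14 = 14.
Mass of separated nucleons = 14(1.0073) + 14(1.008665) = 14.1022 + 14.121310 = 28.223510 amu
Mass defect Δm = 28.223510 − 27.9692 = 0.254310 amu
Converting to energy: 0.254310 amu × 931.5 MeV/amu = 236.890 MeV
Per nucleus in joules: 236.890 MeV × 1.602e-13 J/MeV = 3.7950e-11 J
Per mole: 3.7950e-11 J × 6.022e23 mol⁻¹ = 2.2853e+13 J/mol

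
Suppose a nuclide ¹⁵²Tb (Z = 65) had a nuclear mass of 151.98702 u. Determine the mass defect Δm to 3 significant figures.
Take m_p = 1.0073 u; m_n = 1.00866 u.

1.24 u

Z = 65, so N = A − Z = 152 − 65 = 87.
Σm = 65·m_p + 87·m_n = 65.4745 + 87.75342 = 153.22792 u
Mass defect Δm = 153.22792 − 151.98702 = 1.24090 u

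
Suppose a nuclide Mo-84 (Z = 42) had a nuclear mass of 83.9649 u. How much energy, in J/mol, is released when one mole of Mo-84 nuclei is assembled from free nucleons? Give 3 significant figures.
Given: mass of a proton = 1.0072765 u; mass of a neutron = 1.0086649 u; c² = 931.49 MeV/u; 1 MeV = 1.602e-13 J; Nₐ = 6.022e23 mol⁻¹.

Z = 42, so N = A − Z = 84 − 42 = 42.
Total constituent mass: 42 × 1.0072765 + 42 × 1.0086649 = 84.6695388 u
Δm = 84.6695388 − 83.9649 = 0.7046388 u
Binding energy = Δm·c² = 0.7046388 × 931.49 MeV/u = 656.364 MeV
Per nucleus in joules: 656.364 MeV × 1.602e-13 J/MeV = 1.0515e-10 J
Per mole: 1.0515e-10 J × 6.022e23 mol⁻¹ = 6.3321e+13 J/mol

6.33e+13 J/mol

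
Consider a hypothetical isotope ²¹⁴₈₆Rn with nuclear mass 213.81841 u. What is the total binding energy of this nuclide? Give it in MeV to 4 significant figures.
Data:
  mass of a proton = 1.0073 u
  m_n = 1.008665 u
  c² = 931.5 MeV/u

1787 MeV

With 86 protons and 128 neutrons (A = 214):
Σm = 86·m_p + 128·m_n = 86.6278 + 129.109120 = 215.736920 u
The mass defect is 215.736920 − 213.81841 = 1.918510 u.
Binding energy = Δm·c² = 1.918510 × 931.5 MeV/u = 1787.09 MeV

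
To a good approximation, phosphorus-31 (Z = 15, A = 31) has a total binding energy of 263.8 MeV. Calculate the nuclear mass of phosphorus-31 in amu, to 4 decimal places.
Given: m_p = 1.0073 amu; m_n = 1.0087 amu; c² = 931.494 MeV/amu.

Mass defect = 263.8 MeV / (931.494 MeV/amu) = 0.283201 amu
Constituent mass = 15(1.0073) + 16(1.0087) = 31.2487 amu
Nuclear mass = 31.2487 − 0.283201 = 30.965499 amu ≈ 30.9655 amu (to 4 decimal places)

30.9655 amu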